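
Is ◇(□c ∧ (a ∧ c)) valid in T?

Not valid

Tableau for the negation ¬◇(□c ∧ (a ∧ c)):
1. ¬◇(□c ∧ (a ∧ c)), 0
2. ¬(□c ∧ (a ∧ c)), 0   [¬◇-rule on 1 via 0R0]
3. ¬(a ∧ c), 0   [¬∧-rule on 2 (branches; this branch)]
4. ¬c, 0   [¬∧-rule on 3 (branches; this branch)]
Accessibility: 0R0
The negation has an open branch (countermodel exists).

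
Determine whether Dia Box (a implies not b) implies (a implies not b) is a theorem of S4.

Invalid (countermodel exists)

Tableau for the negation not (Dia Box (a implies not b) implies (a implies not b)):
1. not (Dia Box (a implies not b) implies (a implies not b)), 0
2. Dia Box (a implies not b), 0
3. not (a implies not b), 0
4. a, 0
5. b, 0
6. Box (a implies not b), 1
7. a implies not b, 1
8. not b, 1
Accessibility: 0R0, 0R1, 1R1
The negation has an open branch (countermodel exists).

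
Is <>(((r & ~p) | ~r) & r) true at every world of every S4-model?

Tableau for the negation ~<>(((r & ~p) | ~r) & r):
1. ~<>(((r & ~p) | ~r) & r), w0
2. ~(((r & ~p) | ~r) & r), w0
3. ~r, w0
Accessibility: w0Rw0
The negation has an open branch (countermodel exists).

Invalid (countermodel exists)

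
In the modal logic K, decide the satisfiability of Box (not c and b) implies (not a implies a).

1. Box (not c and b) implies (not a implies a), w0
2. not a implies a, w0
3. a, w0

Yes, satisfiable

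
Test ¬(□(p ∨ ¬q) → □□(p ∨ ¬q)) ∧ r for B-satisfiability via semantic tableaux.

1. ¬(□(p ∨ ¬q) → □□(p ∨ ¬q)) ∧ r, w0
2. ¬(□(p ∨ ¬q) → □□(p ∨ ¬q)), w0
3. r, w0
4. □(p ∨ ¬q), w0
5. ¬□□(p ∨ ¬q), w0
6. p ∨ ¬q, w0
7. ¬q, w0
8. ¬□(p ∨ ¬q), w1
9. p ∨ ¬q, w1
10. ¬q, w1
11. ¬(p ∨ ¬q), w2
12. ¬p, w2
13. q, w2
Accessibility: w0Rw0, w0Rw1, w1Rw0, w1Rw1, w1Rw2, w2Rw1, w2Rw2

Yes, satisfiable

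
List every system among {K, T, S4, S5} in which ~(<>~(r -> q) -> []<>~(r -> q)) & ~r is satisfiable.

K, T, S4

S4-tableau for the formula:
1. ~(<>~(r -> q) -> []<>~(r -> q)) & ~r, 0
2. ~(<>~(r -> q) -> []<>~(r -> q)), 0   [&-rule on 1]
3. ~r, 0   [&-rule on 1]
4. <>~(r -> q), 0   [~->-rule on 2]
5. ~[]<>~(r -> q), 0   [~->-rule on 2]
6. ~(r -> q), 1   [<>-rule on 4: fresh world 1, 0R1]
7. r, 1   [~->-rule on 6]
8. ~q, 1   [~->-rule on 6]
9. ~<>~(r -> q), 2   [~[]-rule on 5: fresh world 2, 0R2]
10. r -> q, 2   [~<>-rule on 9 via 2R2]
11. q, 2   [->-rule on 10 (branches; this branch)]
Accessibility: 0R0, 0R1, 0R2, 1R1, 2R2
Complete open branch: satisfiable in S4, hence also in K, T (this S4-model is also a K-model and a T-model).
S5-tableau for the formula:
1. ~(<>~(r -> q) -> []<>~(r -> q)) & ~r, 0
2. ~(<>~(r -> q) -> []<>~(r -> q)), 0   [&-rule on 1]
3. ~r, 0   [&-rule on 1]
4. <>~(r -> q), 0   [~->-rule on 2]
5. ~[]<>~(r -> q), 0   [~->-rule on 2]
6. ~(r -> q), 1   [<>-rule on 4: fresh world 1, 0R1]
7. r, 1   [~->-rule on 6]
8. ~q, 1   [~->-rule on 6]
9. ~<>~(r -> q), 2   [~[]-rule on 5: fresh world 2, 0R2]
10. r -> q, 0   [~<>-rule on 9 via 2R0]
11. r -> q, 1   [~<>-rule on 9 via 2R1]
12. r -> q, 2   [~<>-rule on 9 via 2R2]
13. q, 0   [->-rule on 10 (branches; this branch)]
14. q, 1   [->-rule on 11 (branches; this branch)]
Accessibility: 0R0, 0R1, 0R2, 1R0, 1R1, 1R2, 2R0, 2R1, 2R2
Branch closes: q and ~q both at 1.
Every branch closes (one shown): unsatisfiable in S5.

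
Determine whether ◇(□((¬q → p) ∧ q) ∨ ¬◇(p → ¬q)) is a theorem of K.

Invalid (countermodel exists)

Tableau for the negation ¬◇(□((¬q → p) ∧ q) ∨ ¬◇(p → ¬q)):
1. ¬◇(□((¬q → p) ∧ q) ∨ ¬◇(p → ¬q)), 0
The negation has an open branch (countermodel exists).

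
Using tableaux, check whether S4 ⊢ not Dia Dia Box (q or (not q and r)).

Not valid

Tableau for the negation Dia Dia Box (q or (not q and r)):
1. Dia Dia Box (q or (not q and r)), 0
2. Dia Box (q or (not q and r)), 1
3. Box (q or (not q and r)), 2
4. q or (not q and r), 2
5. not q and r, 2
6. not q, 2
7. r, 2
Accessibility: 0R0, 0R1, 0R2, 1R1, 1R2, 2R2
The negation has an open branch (countermodel exists).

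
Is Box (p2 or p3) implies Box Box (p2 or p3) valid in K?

No, not valid

Tableau for the negation not (Box (p2 or p3) implies Box Box (p2 or p3)):
1. not (Box (p2 or p3) implies Box Box (p2 or p3)), 0
2. Box (p2 or p3), 0   [neg-implies-rule on 1]
3. not Box Box (p2 or p3), 0   [neg-implies-rule on 1]
4. not Box (p2 or p3), 1   [neg-Box-rule on 3: fresh world 1, 0R1]
5. p2 or p3, 1   [Box-rule on 2 via 0R1]
6. p3, 1   [or-rule on 5 (branches; this branch)]
7. not (p2 or p3), 2   [neg-Box-rule on 4: fresh world 2, 1R2]
8. not p2, 2   [neg-or-rule on 7]
9. not p3, 2   [neg-or-rule on 7]
Accessibility: 0R1, 1R2
The negation has an open branch (countermodel exists).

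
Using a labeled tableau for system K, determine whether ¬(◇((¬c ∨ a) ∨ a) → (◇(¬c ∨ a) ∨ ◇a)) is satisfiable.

Unsatisfiable

1. ¬(◇((¬c ∨ a) ∨ a) → (◇(¬c ∨ a) ∨ ◇a)), u
2. ◇((¬c ∨ a) ∨ a), u   [¬→-rule on 1]
3. ¬(◇(¬c ∨ a) ∨ ◇a), u   [¬→-rule on 1]
4. ¬◇(¬c ∨ a), u   [¬∨-rule on 3]
5. ¬◇a, u   [¬∨-rule on 3]
6. (¬c ∨ a) ∨ a, v   [◇-rule on 2: fresh world v, uRv]
7. ¬(¬c ∨ a), v   [¬◇-rule on 4 via uRv]
8. c, v   [¬∨-rule on 7]
9. ¬a, v   [¬∨-rule on 7]
10. ¬c ∨ a, v   [∨-rule on 6 (branches; this branch)]
11. a, v   [∨-rule on 10 (branches; this branch)]
Accessibility: uRv
Branch closes: a and ¬a both at v.
All branches of the tableau close; one closing branch shown above.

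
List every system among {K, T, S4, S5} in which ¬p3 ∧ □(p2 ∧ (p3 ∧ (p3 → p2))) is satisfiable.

K

T-tableau for the formula:
1. ¬p3 ∧ □(p2 ∧ (p3 ∧ (p3 → p2))), u
2. ¬p3, u
3. □(p2 ∧ (p3 ∧ (p3 → p2))), u
4. p2 ∧ (p3 ∧ (p3 → p2)), u
5. p2, u
6. p3 ∧ (p3 → p2), u
7. p3, u
8. p3 → p2, u
Accessibility: uRu
Branch closes: p3 and ¬p3 both at u.
Every branch closes (one shown): unsatisfiable in T, hence also in S4, S5 (every S4/S5-frame is a T-frame).
K-tableau for the formula:
1. ¬p3 ∧ □(p2 ∧ (p3 ∧ (p3 → p2))), u
2. ¬p3, u
3. □(p2 ∧ (p3 ∧ (p3 → p2))), u
Complete open branch: satisfiable in K.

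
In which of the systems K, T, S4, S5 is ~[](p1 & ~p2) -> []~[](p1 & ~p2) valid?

S5

S5-tableau for the negation ~(~[](p1 & ~p2) -> []~[](p1 & ~p2)):
1. ~(~[](p1 & ~p2) -> []~[](p1 & ~p2)), u
2. ~[](p1 & ~p2), u
3. ~[]~[](p1 & ~p2), u
4. ~(p1 & ~p2), v
5. p2, v
6. [](p1 & ~p2), w
7. p1 & ~p2, u
8. p1, u
9. ~p2, u
10. p1 & ~p2, v
11. p1, v
12. ~p2, v
Accessibility: uRu, uRv, uRw, vRu, vRv, vRw, wRu, wRv, wRw
Branch closes: p2 and ~p2 both at v.
Every branch closes (one shown): valid in S5.
S4-tableau for the negation ~(~[](p1 & ~p2) -> []~[](p1 & ~p2)):
1. ~(~[](p1 & ~p2) -> []~[](p1 & ~p2)), u
2. ~[](p1 & ~p2), u
3. ~[]~[](p1 & ~p2), u
4. ~(p1 & ~p2), v
5. p2, v
6. [](p1 & ~p2), w
7. p1 & ~p2, w
8. p1, w
9. ~p2, w
Accessibility: uRu, uRv, uRw, vRv, wRw
Complete open branch: countermodel on an S4-frame, so not valid in S4, nor in K, T (the same frame is also a K-frame and a T-frame).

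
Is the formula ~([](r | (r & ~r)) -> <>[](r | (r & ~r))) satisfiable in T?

1. ~([](r | (r & ~r)) -> <>[](r | (r & ~r))), u
2. [](r | (r & ~r)), u   [~->-rule on 1]
3. ~<>[](r | (r & ~r)), u   [~->-rule on 1]
4. r | (r & ~r), u   [[]-rule on 2 via uRu]
5. ~[](r | (r & ~r)), u   [~<>-rule on 3 via uRu]
6. r, u   [|-rule on 4 (branches; this branch)]
7. ~(r | (r & ~r)), v   [~[]-rule on 5: fresh world v, uRv]
8. ~r, v   [~|-rule on 7]
9. ~(r & ~r), v   [~|-rule on 7]
10. r | (r & ~r), v   [[]-rule on 2 via uRv]
11. ~[](r | (r & ~r)), v   [~<>-rule on 3 via uRv]
12. r & ~r, v   [|-rule on 10 (branches; this branch)]
13. r, v   [&-rule on 12]
Accessibility: uRu, uRv, vRv
Branch closes: r and ~r both at v.
All branches of the tableau close; one closing branch shown above.

Unsatisfiable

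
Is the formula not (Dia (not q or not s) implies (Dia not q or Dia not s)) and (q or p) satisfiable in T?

1. not (Dia (not q or not s) implies (Dia not q or Dia not s)) and (q or p), w0
2. not (Dia (not q or not s) implies (Dia not q or Dia not s)), w0
3. q or p, w0
4. Dia (not q or not s), w0
5. not (Dia not q or Dia not s), w0
6. not Dia not q, w0
7. not Dia not s, w0
8. q, w0
9. s, w0
10. p, w0
11. not q or not s, w1
12. q, w1
13. s, w1
14. not s, w1
Accessibility: w0Rw0, w0Rw1, w1Rw1
Branch closes: s and not s both at w1.
Every branch closes; the branch above is one of them.

Unsatisfiable (every branch closes)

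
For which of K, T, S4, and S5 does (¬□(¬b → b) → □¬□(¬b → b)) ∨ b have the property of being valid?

S4-tableau for the negation ¬((¬□(¬b → b) → □¬□(¬b → b)) ∨ b):
1. ¬((¬□(¬b → b) → □¬□(¬b → b)) ∨ b), w0
2. ¬(¬□(¬b → b) → □¬□(¬b → b)), w0   [¬∨-rule on 1]
3. ¬b, w0   [¬∨-rule on 1]
4. ¬□(¬b → b), w0   [¬→-rule on 2]
5. ¬□¬□(¬b → b), w0   [¬→-rule on 2]
6. ¬(¬b → b), w1   [¬□-rule on 4: fresh world w1, w0Rw1]
7. ¬b, w1   [¬→-rule on 6]
8. □(¬b → b), w2   [¬□-rule on 5: fresh world w2, w0Rw2]
9. ¬b → b, w2   [□-rule on 8 via w2Rw2]
10. b, w2   [→-rule on 9 (branches; this branch)]
Accessibility: w0Rw0, w0Rw1, w0Rw2, w1Rw1, w2Rw2
Complete open branch: countermodel on an S4-frame, so not valid in S4, nor in K, T (the same frame is also a K-frame and a T-frame).
S5-tableau for the negation ¬((¬□(¬b → b) → □¬□(¬b → b)) ∨ b):
1. ¬((¬□(¬b → b) → □¬□(¬b → b)) ∨ b), w0
2. ¬(¬□(¬b → b) → □¬□(¬b → b)), w0   [¬∨-rule on 1]
3. ¬b, w0   [¬∨-rule on 1]
4. ¬□(¬b → b), w0   [¬→-rule on 2]
5. ¬□¬□(¬b → b), w0   [¬→-rule on 2]
6. ¬(¬b → b), w1   [¬□-rule on 4: fresh world w1, w0Rw1]
7. ¬b, w1   [¬→-rule on 6]
8. □(¬b → b), w2   [¬□-rule on 5: fresh world w2, w0Rw2]
9. ¬b → b, w0   [□-rule on 8 via w2Rw0]
10. ¬b → b, w1   [□-rule on 8 via w2Rw1]
11. ¬b → b, w2   [□-rule on 8 via w2Rw2]
12. b, w0   [→-rule on 9 (branches; this branch)]
Accessibility: w0Rw0, w0Rw1, w0Rw2, w1Rw0, w1Rw1, w1Rw2, w2Rw0, w2Rw1, w2Rw2
Branch closes: b and ¬b both at w0.
Every branch closes (one shown): valid in S5.

S5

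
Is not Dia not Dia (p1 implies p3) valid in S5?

Tableau for the negation Dia not Dia (p1 implies p3):
1. Dia not Dia (p1 implies p3), 0
2. not Dia (p1 implies p3), 1
3. not (p1 implies p3), 0
4. p1, 0
5. not p3, 0
6. not (p1 implies p3), 1
7. p1, 1
8. not p3, 1
Accessibility: 0R0, 0R1, 1R0, 1R1
The negation has an open branch (countermodel exists).

No, not valid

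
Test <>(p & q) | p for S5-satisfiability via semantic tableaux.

1. <>(p & q) | p, u
2. p, u   [|-rule on 1 (branches; this branch)]
Accessibility: uRu

Yes, satisfiable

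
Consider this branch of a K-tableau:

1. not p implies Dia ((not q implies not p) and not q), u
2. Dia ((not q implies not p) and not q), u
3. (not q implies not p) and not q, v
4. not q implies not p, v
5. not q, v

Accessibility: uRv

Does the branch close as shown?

No world carries both an atom and its negation.

No, open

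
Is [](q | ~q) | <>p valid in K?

Tableau for the negation ~([](q | ~q) | <>p):
1. ~([](q | ~q) | <>p), w0
2. ~[](q | ~q), w0
3. ~<>p, w0
4. ~(q | ~q), w1
5. ~q, w1
6. q, w1
Accessibility: w0Rw1
Branch closes: q and ~q both at w1.
All branches of the negation close; one closing branch shown above.

Valid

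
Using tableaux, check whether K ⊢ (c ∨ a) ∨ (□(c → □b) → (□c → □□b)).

Tableau for the negation ¬((c ∨ a) ∨ (□(c → □b) → (□c → □□b))):
1. ¬((c ∨ a) ∨ (□(c → □b) → (□c → □□b))), 0
2. ¬(c ∨ a), 0   [¬∨-rule on 1]
3. ¬(□(c → □b) → (□c → □□b)), 0   [¬∨-rule on 1]
4. ¬c, 0   [¬∨-rule on 2]
5. ¬a, 0   [¬∨-rule on 2]
6. □(c → □b), 0   [¬→-rule on 3]
7. ¬(□c → □□b), 0   [¬→-rule on 3]
8. □c, 0   [¬→-rule on 7]
9. ¬□□b, 0   [¬→-rule on 7]
10. ¬□b, 1   [¬□-rule on 9: fresh world 1, 0R1]
11. c → □b, 1   [□-rule on 6 via 0R1]
12. c, 1   [□-rule on 8 via 0R1]
13. □b, 1   [→-rule on 11 (branches; this branch)]
14. ¬b, 2   [¬□-rule on 10: fresh world 2, 1R2]
15. b, 2   [□-rule on 13 via 1R2]
Accessibility: 0R1, 1R2
Branch closes: b and ¬b both at 2.
Every branch of the negation's tableau closes; the branch above is one of them.

Valid in K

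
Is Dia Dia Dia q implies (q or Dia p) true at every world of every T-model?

Tableau for the negation not (Dia Dia Dia q implies (q or Dia p)):
1. not (Dia Dia Dia q implies (q or Dia p)), w0
2. Dia Dia Dia q, w0
3. not (q or Dia p), w0
4. not q, w0
5. not Dia p, w0
6. not p, w0
7. Dia Dia q, w1
8. not p, w1
9. Dia q, w2
10. q, w3
Accessibility: w0Rw0, w0Rw1, w1Rw1, w1Rw2, w2Rw2, w2Rw3, w3Rw3
The negation has an open branch (countermodel exists).

Invalid (countermodel exists)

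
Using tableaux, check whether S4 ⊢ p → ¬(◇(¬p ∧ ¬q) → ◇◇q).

Tableau for the negation ¬(p → ¬(◇(¬p ∧ ¬q) → ◇◇q)):
1. ¬(p → ¬(◇(¬p ∧ ¬q) → ◇◇q)), w0
2. p, w0
3. ◇(¬p ∧ ¬q) → ◇◇q, w0
4. ◇◇q, w0
5. ◇q, w1
6. q, w2
Accessibility: w0Rw0, w0Rw1, w0Rw2, w1Rw1, w1Rw2, w2Rw2
The negation has an open branch (countermodel exists).

Not valid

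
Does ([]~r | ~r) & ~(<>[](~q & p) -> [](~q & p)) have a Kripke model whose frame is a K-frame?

1. ([]~r | ~r) & ~(<>[](~q & p) -> [](~q & p)), w0
2. []~r | ~r, w0
3. ~(<>[](~q & p) -> [](~q & p)), w0
4. <>[](~q & p), w0
5. ~[](~q & p), w0
6. ~r, w0
7. [](~q & p), w1
8. ~(~q & p), w2
9. ~p, w2
Accessibility: w0Rw1, w0Rw2

Yes, satisfiable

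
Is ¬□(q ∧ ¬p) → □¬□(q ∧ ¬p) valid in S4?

Tableau for the negation ¬(¬□(q ∧ ¬p) → □¬□(q ∧ ¬p)):
1. ¬(¬□(q ∧ ¬p) → □¬□(q ∧ ¬p)), u
2. ¬□(q ∧ ¬p), u   [¬→-rule on 1]
3. ¬□¬□(q ∧ ¬p), u   [¬→-rule on 1]
4. ¬(q ∧ ¬p), v   [¬□-rule on 2: fresh world v, uRv]
5. p, v   [¬∧-rule on 4 (branches; this branch)]
6. □(q ∧ ¬p), w   [¬□-rule on 3: fresh world w, uRw]
7. q ∧ ¬p, w   [□-rule on 6 via wRw]
8. q, w   [∧-rule on 7]
9. ¬p, w   [∧-rule on 7]
Accessibility: uRu, uRv, uRw, vRv, wRw
The negation has an open branch (countermodel exists).

No, not valid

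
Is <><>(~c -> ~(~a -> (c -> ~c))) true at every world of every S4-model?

No, not valid

Tableau for the negation ~<><>(~c -> ~(~a -> (c -> ~c))):
1. ~<><>(~c -> ~(~a -> (c -> ~c))), 0
2. ~<>(~c -> ~(~a -> (c -> ~c))), 0   [~<>-rule on 1 via 0R0]
3. ~(~c -> ~(~a -> (c -> ~c))), 0   [~<>-rule on 2 via 0R0]
4. ~c, 0   [~->-rule on 3]
5. ~a -> (c -> ~c), 0   [~->-rule on 3]
6. c -> ~c, 0   [->-rule on 5 (branches; this branch)]
Accessibility: 0R0
The negation has an open branch (countermodel exists).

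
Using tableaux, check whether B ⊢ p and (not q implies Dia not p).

No, not valid

Tableau for the negation not (p and (not q implies Dia not p)):
1. not (p and (not q implies Dia not p)), 0
2. not (not q implies Dia not p), 0
3. not q, 0
4. not Dia not p, 0
5. p, 0
Accessibility: 0R0
The negation has an open branch (countermodel exists).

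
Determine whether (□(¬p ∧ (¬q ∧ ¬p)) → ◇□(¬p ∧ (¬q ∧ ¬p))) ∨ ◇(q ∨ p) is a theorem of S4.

Tableau for the negation ¬((□(¬p ∧ (¬q ∧ ¬p)) → ◇□(¬p ∧ (¬q ∧ ¬p))) ∨ ◇(q ∨ p)):
1. ¬((□(¬p ∧ (¬q ∧ ¬p)) → ◇□(¬p ∧ (¬q ∧ ¬p))) ∨ ◇(q ∨ p)), 0
2. ¬(□(¬p ∧ (¬q ∧ ¬p)) → ◇□(¬p ∧ (¬q ∧ ¬p))), 0
3. ¬◇(q ∨ p), 0
4. □(¬p ∧ (¬q ∧ ¬p)), 0
5. ¬◇□(¬p ∧ (¬q ∧ ¬p)), 0
6. ¬(q ∨ p), 0
7. ¬q, 0
8. ¬p, 0
9. ¬p ∧ (¬q ∧ ¬p), 0
10. ¬q ∧ ¬p, 0
11. ¬□(¬p ∧ (¬q ∧ ¬p)), 0
12. ¬(¬p ∧ (¬q ∧ ¬p)), 1
13. ¬(q ∨ p), 1
14. ¬q, 1
15. ¬p, 1
16. ¬p ∧ (¬q ∧ ¬p), 1
17. ¬q ∧ ¬p, 1
18. ¬□(¬p ∧ (¬q ∧ ¬p)), 1
19. ¬(¬q ∧ ¬p), 1
20. p, 1
Accessibility: 0R0, 0R1, 1R1
Branch closes: p and ¬p both at 1.
All branches of the negation close; one closing branch shown above.

Valid in S4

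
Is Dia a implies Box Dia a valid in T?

Tableau for the negation not (Dia a implies Box Dia a):
1. not (Dia a implies Box Dia a), u
2. Dia a, u
3. not Box Dia a, u
4. a, v
5. not Dia a, w
6. not a, w
Accessibility: uRu, uRv, uRw, vRv, wRw
The negation has an open branch (countermodel exists).

Not valid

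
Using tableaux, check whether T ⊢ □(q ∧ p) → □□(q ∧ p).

Tableau for the negation ¬(□(q ∧ p) → □□(q ∧ p)):
1. ¬(□(q ∧ p) → □□(q ∧ p)), u
2. □(q ∧ p), u
3. ¬□□(q ∧ p), u
4. q ∧ p, u
5. q, u
6. p, u
7. ¬□(q ∧ p), v
8. q ∧ p, v
9. q, v
10. p, v
11. ¬(q ∧ p), w
12. ¬p, w
Accessibility: uRu, uRv, vRv, vRw, wRw
The negation has an open branch (countermodel exists).

No, not valid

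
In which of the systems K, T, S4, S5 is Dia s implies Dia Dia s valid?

T, S4, S5

T-tableau for the negation not (Dia s implies Dia Dia s):
1. not (Dia s implies Dia Dia s), u
2. Dia s, u
3. not Dia Dia s, u
4. not Dia s, u
5. not s, u
6. s, v
7. not Dia s, v
8. not s, v
Accessibility: uRu, uRv, vRv
Branch closes: s and not s both at v.
Every branch closes (one shown): valid in T, hence also in S4, S5 (every theorem of T is a theorem of S4 and S5).
K-tableau for the negation not (Dia s implies Dia Dia s):
1. not (Dia s implies Dia Dia s), u
2. Dia s, u
3. not Dia Dia s, u
4. s, v
5. not Dia s, v
Accessibility: uRv
Complete open branch: countermodel on a K-frame, so not valid in K.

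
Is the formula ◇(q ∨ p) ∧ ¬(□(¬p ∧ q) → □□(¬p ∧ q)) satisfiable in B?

1. ◇(q ∨ p) ∧ ¬(□(¬p ∧ q) → □□(¬p ∧ q)), 0
2. ◇(q ∨ p), 0
3. ¬(□(¬p ∧ q) → □□(¬p ∧ q)), 0
4. □(¬p ∧ q), 0
5. ¬□□(¬p ∧ q), 0
6. ¬p ∧ q, 0
7. ¬p, 0
8. q, 0
9. q ∨ p, 1
10. ¬p ∧ q, 1
11. ¬p, 1
12. q, 1
13. ¬□(¬p ∧ q), 2
14. ¬p ∧ q, 2
15. ¬p, 2
16. q, 2
17. ¬(¬p ∧ q), 3
18. ¬q, 3
Accessibility: 0R0, 0R1, 0R2, 1R0, 1R1, 2R0, 2R2, 2R3, 3R2, 3R3

Yes, satisfiable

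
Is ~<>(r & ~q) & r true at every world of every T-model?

Tableau for the negation ~(~<>(r & ~q) & r):
1. ~(~<>(r & ~q) & r), u
2. ~r, u   [~&-rule on 1 (branches; this branch)]
Accessibility: uRu
The negation has an open branch (countermodel exists).

No, not valid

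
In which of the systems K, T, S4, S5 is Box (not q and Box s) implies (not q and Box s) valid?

K-tableau for the negation not (Box (not q and Box s) implies (not q and Box s)):
1. not (Box (not q and Box s) implies (not q and Box s)), w0
2. Box (not q and Box s), w0
3. not (not q and Box s), w0
4. not Box s, w0
5. not s, w1
6. not q and Box s, w1
7. not q, w1
8. Box s, w1
Accessibility: w0Rw1
Complete open branch: countermodel on a K-frame, so not valid in K.
T-tableau for the negation not (Box (not q and Box s) implies (not q and Box s)):
1. not (Box (not q and Box s) implies (not q and Box s)), w0
2. Box (not q and Box s), w0
3. not (not q and Box s), w0
4. not q and Box s, w0
5. not q, w0
6. Box s, w0
7. s, w0
8. not Box s, w0
9. not s, w1
10. not q and Box s, w1
11. not q, w1
12. Box s, w1
13. s, w1
Accessibility: w0Rw0, w0Rw1, w1Rw1
Branch closes: s and not s both at w1.
Every branch closes (one shown): valid in T, hence also in S4, S5 (every theorem of T is a theorem of S4 and S5).

T, S4, S5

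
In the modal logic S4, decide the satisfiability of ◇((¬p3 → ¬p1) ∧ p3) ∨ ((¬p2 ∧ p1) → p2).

1. ◇((¬p3 → ¬p1) ∧ p3) ∨ ((¬p2 ∧ p1) → p2), u
2. (¬p2 ∧ p1) → p2, u
3. p2, u
Accessibility: uRu

Yes, satisfiable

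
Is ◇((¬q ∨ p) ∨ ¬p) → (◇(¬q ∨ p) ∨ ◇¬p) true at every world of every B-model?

Tableau for the negation ¬(◇((¬q ∨ p) ∨ ¬p) → (◇(¬q ∨ p) ∨ ◇¬p)):
1. ¬(◇((¬q ∨ p) ∨ ¬p) → (◇(¬q ∨ p) ∨ ◇¬p)), 0
2. ◇((¬q ∨ p) ∨ ¬p), 0
3. ¬(◇(¬q ∨ p) ∨ ◇¬p), 0
4. ¬◇(¬q ∨ p), 0
5. ¬◇¬p, 0
6. ¬(¬q ∨ p), 0
7. q, 0
8. ¬p, 0
9. p, 0
Accessibility: 0R0
Branch closes: p and ¬p both at 0.
Every branch of the negation's tableau closes; the branch above is one of them.

Valid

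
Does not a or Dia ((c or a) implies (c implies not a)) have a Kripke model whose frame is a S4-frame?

1. not a or Dia ((c or a) implies (c implies not a)), 0
2. Dia ((c or a) implies (c implies not a)), 0
3. (c or a) implies (c implies not a), 1
4. c implies not a, 1
5. not a, 1
Accessibility: 0R0, 0R1, 1R1

Satisfiable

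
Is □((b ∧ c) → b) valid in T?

Yes, valid

Tableau for the negation ¬□((b ∧ c) → b):
1. ¬□((b ∧ c) → b), w0
2. ¬((b ∧ c) → b), w1
3. b ∧ c, w1
4. ¬b, w1
5. b, w1
6. c, w1
Accessibility: w0Rw0, w0Rw1, w1Rw1
Branch closes: b and ¬b both at w1.
Every branch of the negation's tableau closes; the branch above is one of them.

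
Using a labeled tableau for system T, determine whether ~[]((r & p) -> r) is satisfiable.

1. ~[]((r & p) -> r), w0
2. ~((r & p) -> r), w1
3. r & p, w1
4. ~r, w1
5. r, w1
6. p, w1
Accessibility: w0Rw0, w0Rw1, w1Rw1
Branch closes: r and ~r both at w1.
(One branch shown.) All branches close.

Unsatisfiable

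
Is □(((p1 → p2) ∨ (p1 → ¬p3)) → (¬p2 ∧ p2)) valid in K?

Invalid (countermodel exists)

Tableau for the negation ¬□(((p1 → p2) ∨ (p1 → ¬p3)) → (¬p2 ∧ p2)):
1. ¬□(((p1 → p2) ∨ (p1 → ¬p3)) → (¬p2 ∧ p2)), w0
2. ¬(((p1 → p2) ∨ (p1 → ¬p3)) → (¬p2 ∧ p2)), w1
3. (p1 → p2) ∨ (p1 → ¬p3), w1
4. ¬(¬p2 ∧ p2), w1
5. p1 → ¬p3, w1
6. ¬p2, w1
7. ¬p3, w1
Accessibility: w0Rw1
The negation has an open branch (countermodel exists).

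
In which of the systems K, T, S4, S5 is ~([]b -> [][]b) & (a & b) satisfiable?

S4-tableau for the formula:
1. ~([]b -> [][]b) & (a & b), 0
2. ~([]b -> [][]b), 0
3. a & b, 0
4. []b, 0
5. ~[][]b, 0
6. a, 0
7. b, 0
8. ~[]b, 1
9. b, 1
10. ~b, 2
11. b, 2
Accessibility: 0R0, 0R1, 0R2, 1R1, 1R2, 2R2
Branch closes: b and ~b both at 2.
Every branch closes (one shown): unsatisfiable in S4, hence also in S5 (every S5-frame is an S4-frame).
T-tableau for the formula:
1. ~([]b -> [][]b) & (a & b), 0
2. ~([]b -> [][]b), 0
3. a & b, 0
4. []b, 0
5. ~[][]b, 0
6. a, 0
7. b, 0
8. ~[]b, 1
9. b, 1
10. ~b, 2
Accessibility: 0R0, 0R1, 1R1, 1R2, 2R2
Complete open branch: satisfiable in T, hence also in K (this T-model is also a K-model).

K, T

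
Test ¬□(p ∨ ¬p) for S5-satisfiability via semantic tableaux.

1. ¬□(p ∨ ¬p), w0
2. ¬(p ∨ ¬p), w1
3. ¬p, w1
4. p, w1
Accessibility: w0Rw0, w0Rw1, w1Rw0, w1Rw1
Branch closes: p and ¬p both at w1.
All branches of the tableau close; one closing branch shown above.

No, unsatisfiable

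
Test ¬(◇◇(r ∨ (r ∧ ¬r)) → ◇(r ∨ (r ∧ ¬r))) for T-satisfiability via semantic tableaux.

1. ¬(◇◇(r ∨ (r ∧ ¬r)) → ◇(r ∨ (r ∧ ¬r))), 0
2. ◇◇(r ∨ (r ∧ ¬r)), 0
3. ¬◇(r ∨ (r ∧ ¬r)), 0
4. ¬(r ∨ (r ∧ ¬r)), 0
5. ¬r, 0
6. ¬(r ∧ ¬r), 0
7. ◇(r ∨ (r ∧ ¬r)), 1
8. ¬(r ∨ (r ∧ ¬r)), 1
9. ¬r, 1
10. ¬(r ∧ ¬r), 1
11. r ∨ (r ∧ ¬r), 2
12. r, 2
Accessibility: 0R0, 0R1, 1R1, 1R2, 2R2

Yes, satisfiable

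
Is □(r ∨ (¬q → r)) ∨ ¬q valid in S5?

Invalid (countermodel exists)

Tableau for the negation ¬(□(r ∨ (¬q → r)) ∨ ¬q):
1. ¬(□(r ∨ (¬q → r)) ∨ ¬q), u
2. ¬□(r ∨ (¬q → r)), u
3. q, u
4. ¬(r ∨ (¬q → r)), v
5. ¬r, v
6. ¬(¬q → r), v
7. ¬q, v
Accessibility: uRu, uRv, vRu, vRv
The negation has an open branch (countermodel exists).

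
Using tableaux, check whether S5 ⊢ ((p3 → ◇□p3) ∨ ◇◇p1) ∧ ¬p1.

Not valid

Tableau for the negation ¬(((p3 → ◇□p3) ∨ ◇◇p1) ∧ ¬p1):
1. ¬(((p3 → ◇□p3) ∨ ◇◇p1) ∧ ¬p1), 0
2. p1, 0
Accessibility: 0R0
The negation has an open branch (countermodel exists).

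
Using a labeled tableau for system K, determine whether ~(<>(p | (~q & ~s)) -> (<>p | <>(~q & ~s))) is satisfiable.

1. ~(<>(p | (~q & ~s)) -> (<>p | <>(~q & ~s))), u
2. <>(p | (~q & ~s)), u
3. ~(<>p | <>(~q & ~s)), u
4. ~<>p, u
5. ~<>(~q & ~s), u
6. p | (~q & ~s), v
7. ~p, v
8. ~(~q & ~s), v
9. ~q & ~s, v
10. ~q, v
11. ~s, v
12. s, v
Accessibility: uRv
Branch closes: s and ~s both at v.
(One branch shown.) All branches close.

Unsatisfiable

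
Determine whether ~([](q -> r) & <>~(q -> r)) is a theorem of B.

Valid in B

Tableau for the negation [](q -> r) & <>~(q -> r):
1. [](q -> r) & <>~(q -> r), w0
2. [](q -> r), w0
3. <>~(q -> r), w0
4. q -> r, w0
5. r, w0
6. ~(q -> r), w1
7. q, w1
8. ~r, w1
9. q -> r, w1
10. r, w1
Accessibility: w0Rw0, w0Rw1, w1Rw0, w1Rw1
Branch closes: r and ~r both at w1.
All branches of the negation close; one closing branch shown above.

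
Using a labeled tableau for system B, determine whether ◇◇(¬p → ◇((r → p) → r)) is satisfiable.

1. ◇◇(¬p → ◇((r → p) → r)), u
2. ◇(¬p → ◇((r → p) → r)), v
3. ¬p → ◇((r → p) → r), w
4. ◇((r → p) → r), w
5. (r → p) → r, x
6. r, x
Accessibility: uRu, uRv, vRu, vRv, vRw, wRv, wRw, wRx, xRw, xRx

Satisfiable (open branch found)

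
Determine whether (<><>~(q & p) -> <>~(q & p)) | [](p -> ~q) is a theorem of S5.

Tableau for the negation ~((<><>~(q & p) -> <>~(q & p)) | [](p -> ~q)):
1. ~((<><>~(q & p) -> <>~(q & p)) | [](p -> ~q)), w0
2. ~(<><>~(q & p) -> <>~(q & p)), w0   [~|-rule on 1]
3. ~[](p -> ~q), w0   [~|-rule on 1]
4. <><>~(q & p), w0   [~->-rule on 2]
5. ~<>~(q & p), w0   [~->-rule on 2]
6. q & p, w0   [~<>-rule on 5 via w0Rw0]
7. q, w0   [&-rule on 6]
8. p, w0   [&-rule on 6]
9. ~(p -> ~q), w1   [~[]-rule on 3: fresh world w1, w0Rw1]
10. p, w1   [~->-rule on 9]
11. q, w1   [~->-rule on 9]
12. q & p, w1   [~<>-rule on 5 via w0Rw1]
13. <>~(q & p), w2   [<>-rule on 4: fresh world w2, w0Rw2]
14. q & p, w2   [~<>-rule on 5 via w0Rw2]
15. q, w2   [&-rule on 14]
16. p, w2   [&-rule on 14]
17. ~(q & p), w3   [<>-rule on 13: fresh world w3, w2Rw3]
18. q & p, w3   [~<>-rule on 5 via w0Rw3]
19. q, w3   [&-rule on 18]
20. p, w3   [&-rule on 18]
21. ~p, w3   [~&-rule on 17 (branches; this branch)]
Accessibility: w0Rw0, w0Rw1, w0Rw2, w0Rw3, w1Rw0, w1Rw1, w1Rw2, w1Rw3, w2Rw0, w2Rw1, w2Rw2, w2Rw3, w3Rw0, w3Rw1, w3Rw2, w3Rw3
Branch closes: p and ~p both at w3.
Every branch of the negation's tableau closes; the branch above is one of them.

Valid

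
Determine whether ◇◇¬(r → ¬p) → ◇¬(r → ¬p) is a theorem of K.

Tableau for the negation ¬(◇◇¬(r → ¬p) → ◇¬(r → ¬p)):
1. ¬(◇◇¬(r → ¬p) → ◇¬(r → ¬p)), u
2. ◇◇¬(r → ¬p), u   [¬→-rule on 1]
3. ¬◇¬(r → ¬p), u   [¬→-rule on 1]
4. ◇¬(r → ¬p), v   [◇-rule on 2: fresh world v, uRv]
5. r → ¬p, v   [¬◇-rule on 3 via uRv]
6. ¬p, v   [→-rule on 5 (branches; this branch)]
7. ¬(r → ¬p), w   [◇-rule on 4: fresh world w, vRw]
8. r, w   [¬→-rule on 7]
9. p, w   [¬→-rule on 7]
Accessibility: uRv, vRw
The negation has an open branch (countermodel exists).

No, not valid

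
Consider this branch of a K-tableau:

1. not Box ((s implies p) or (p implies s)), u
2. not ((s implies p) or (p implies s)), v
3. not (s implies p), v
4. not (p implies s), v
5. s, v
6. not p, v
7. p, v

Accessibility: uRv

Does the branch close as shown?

Closed

Both p and not p appear at v.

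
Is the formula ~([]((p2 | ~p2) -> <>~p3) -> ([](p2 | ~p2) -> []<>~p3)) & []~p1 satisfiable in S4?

1. ~([]((p2 | ~p2) -> <>~p3) -> ([](p2 | ~p2) -> []<>~p3)) & []~p1, w0
2. ~([]((p2 | ~p2) -> <>~p3) -> ([](p2 | ~p2) -> []<>~p3)), w0   [&-rule on 1]
3. []~p1, w0   [&-rule on 1]
4. []((p2 | ~p2) -> <>~p3), w0   [~->-rule on 2]
5. ~([](p2 | ~p2) -> []<>~p3), w0   [~->-rule on 2]
6. [](p2 | ~p2), w0   [~->-rule on 5]
7. ~[]<>~p3, w0   [~->-rule on 5]
8. ~p1, w0   [[]-rule on 3 via w0Rw0]
9. (p2 | ~p2) -> <>~p3, w0   [[]-rule on 4 via w0Rw0]
10. p2 | ~p2, w0   [[]-rule on 6 via w0Rw0]
11. <>~p3, w0   [->-rule on 9 (branches; this branch)]
12. ~p2, w0   [|-rule on 10 (branches; this branch)]
13. ~<>~p3, w1   [~[]-rule on 7: fresh world w1, w0Rw1]
14. ~p1, w1   [[]-rule on 3 via w0Rw1]
15. (p2 | ~p2) -> <>~p3, w1   [[]-rule on 4 via w0Rw1]
16. p2 | ~p2, w1   [[]-rule on 6 via w0Rw1]
17. p3, w1   [~<>-rule on 13 via w1Rw1]
18. <>~p3, w1   [->-rule on 15 (branches; this branch)]
19. ~p2, w1   [|-rule on 16 (branches; this branch)]
20. ~p3, w2   [<>-rule on 11: fresh world w2, w0Rw2]
21. ~p1, w2   [[]-rule on 3 via w0Rw2]
22. (p2 | ~p2) -> <>~p3, w2   [[]-rule on 4 via w0Rw2]
23. p2 | ~p2, w2   [[]-rule on 6 via w0Rw2]
24. <>~p3, w2   [->-rule on 22 (branches; this branch)]
25. ~p2, w2   [|-rule on 23 (branches; this branch)]
26. ~p3, w3   [<>-rule on 18: fresh world w3, w1Rw3]
27. ~p1, w3   [[]-rule on 3 via w0Rw3]
28. (p2 | ~p2) -> <>~p3, w3   [[]-rule on 4 via w0Rw3]
29. p2 | ~p2, w3   [[]-rule on 6 via w0Rw3]
30. p3, w3   [~<>-rule on 13 via w1Rw3]
Accessibility: w0Rw0, w0Rw1, w0Rw2, w0Rw3, w1Rw1, w1Rw3, w2Rw2, w3Rw3
Branch closes: p3 and ~p3 both at w3.
All branches of the tableau close; one closing branch shown above.

Unsatisfiable (every branch closes)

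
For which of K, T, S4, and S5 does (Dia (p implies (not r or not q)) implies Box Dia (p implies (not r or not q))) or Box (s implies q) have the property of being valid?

S5

S4-tableau for the negation not ((Dia (p implies (not r or not q)) implies Box Dia (p implies (not r or not q))) or Box (s implies q)):
1. not ((Dia (p implies (not r or not q)) implies Box Dia (p implies (not r or not q))) or Box (s implies q)), 0
2. not (Dia (p implies (not r or not q)) implies Box Dia (p implies (not r or not q))), 0
3. not Box (s implies q), 0
4. Dia (p implies (not r or not q)), 0
5. not Box Dia (p implies (not r or not q)), 0
6. not (s implies q), 1
7. s, 1
8. not q, 1
9. p implies (not r or not q), 2
10. not r or not q, 2
11. not q, 2
12. not Dia (p implies (not r or not q)), 3
13. not (p implies (not r or not q)), 3
14. p, 3
15. not (not r or not q), 3
16. r, 3
17. q, 3
Accessibility: 0R0, 0R1, 0R2, 0R3, 1R1, 2R2, 3R3
Complete open branch: countermodel on an S4-frame, so not valid in S4, nor in K, T (the same frame is also a K-frame and a T-frame).
S5-tableau for the negation not ((Dia (p implies (not r or not q)) implies Box Dia (p implies (not r or not q))) or Box (s implies q)):
1. not ((Dia (p implies (not r or not q)) implies Box Dia (p implies (not r or not q))) or Box (s implies q)), 0
2. not (Dia (p implies (not r or not q)) implies Box Dia (p implies (not r or not q))), 0
3. not Box (s implies q), 0
4. Dia (p implies (not r or not q)), 0
5. not Box Dia (p implies (not r or not q)), 0
6. not (s implies q), 1
7. s, 1
8. not q, 1
9. p implies (not r or not q), 2
10. not r or not q, 2
11. not q, 2
12. not Dia (p implies (not r or not q)), 3
13. not (p implies (not r or not q)), 0
14. p, 0
15. not (not r or not q), 0
16. r, 0
17. q, 0
18. not (p implies (not r or not q)), 1
19. p, 1
20. not (not r or not q), 1
21. r, 1
22. q, 1
Accessibility: 0R0, 0R1, 0R2, 0R3, 1R0, 1R1, 1R2, 1R3, 2R0, 2R1, 2R2, 2R3, 3R0, 3R1, 3R2, 3R3
Branch closes: q and not q both at 1.
Every branch closes (one shown): valid in S5.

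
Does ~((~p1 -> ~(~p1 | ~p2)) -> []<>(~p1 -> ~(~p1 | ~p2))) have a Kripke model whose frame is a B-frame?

1. ~((~p1 -> ~(~p1 | ~p2)) -> []<>(~p1 -> ~(~p1 | ~p2))), u
2. ~p1 -> ~(~p1 | ~p2), u
3. ~[]<>(~p1 -> ~(~p1 | ~p2)), u
4. ~(~p1 | ~p2), u
5. p1, u
6. p2, u
7. ~<>(~p1 -> ~(~p1 | ~p2)), v
8. ~(~p1 -> ~(~p1 | ~p2)), u
9. ~p1, u
10. ~p1 | ~p2, u
Accessibility: uRu, uRv, vRu, vRv
Branch closes: p1 and ~p1 both at u.
Every branch closes; the branch above is one of them.

Unsatisfiable (every branch closes)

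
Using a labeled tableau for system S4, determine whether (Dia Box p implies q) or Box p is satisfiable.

1. (Dia Box p implies q) or Box p, 0
2. Box p, 0
3. p, 0
Accessibility: 0R0

Satisfiable (open branch found)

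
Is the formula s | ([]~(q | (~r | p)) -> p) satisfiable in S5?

1. s | ([]~(q | (~r | p)) -> p), w0
2. []~(q | (~r | p)) -> p, w0   [|-rule on 1 (branches; this branch)]
3. p, w0   [->-rule on 2 (branches; this branch)]
Accessibility: w0Rw0

Satisfiable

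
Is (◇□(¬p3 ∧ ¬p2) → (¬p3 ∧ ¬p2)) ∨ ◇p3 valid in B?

Tableau for the negation ¬((◇□(¬p3 ∧ ¬p2) → (¬p3 ∧ ¬p2)) ∨ ◇p3):
1. ¬((◇□(¬p3 ∧ ¬p2) → (¬p3 ∧ ¬p2)) ∨ ◇p3), w0
2. ¬(◇□(¬p3 ∧ ¬p2) → (¬p3 ∧ ¬p2)), w0   [¬∨-rule on 1]
3. ¬◇p3, w0   [¬∨-rule on 1]
4. ◇□(¬p3 ∧ ¬p2), w0   [¬→-rule on 2]
5. ¬(¬p3 ∧ ¬p2), w0   [¬→-rule on 2]
6. ¬p3, w0   [¬◇-rule on 3 via w0Rw0]
7. p2, w0   [¬∧-rule on 5 (branches; this branch)]
8. □(¬p3 ∧ ¬p2), w1   [◇-rule on 4: fresh world w1, w0Rw1]
9. ¬p3, w1   [¬◇-rule on 3 via w0Rw1]
10. ¬p3 ∧ ¬p2, w0   [□-rule on 8 via w1Rw0]
11. ¬p2, w0   [∧-rule on 10]
Accessibility: w0Rw0, w0Rw1, w1Rw0, w1Rw1
Branch closes: p2 and ¬p2 both at w0.
Every branch of the negation's tableau closes; the branch above is one of them.

Valid in B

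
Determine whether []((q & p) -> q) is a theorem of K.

Yes, valid

Tableau for the negation ~[]((q & p) -> q):
1. ~[]((q & p) -> q), 0
2. ~((q & p) -> q), 1   [~[]-rule on 1: fresh world 1, 0R1]
3. q & p, 1   [~->-rule on 2]
4. ~q, 1   [~->-rule on 2]
5. q, 1   [&-rule on 3]
6. p, 1   [&-rule on 3]
Accessibility: 0R1
Branch closes: q and ~q both at 1.
Every branch of the negation's tableau closes; the branch above is one of them.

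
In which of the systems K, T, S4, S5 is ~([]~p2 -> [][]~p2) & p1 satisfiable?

S4-tableau for the formula:
1. ~([]~p2 -> [][]~p2) & p1, u
2. ~([]~p2 -> [][]~p2), u
3. p1, u
4. []~p2, u
5. ~[][]~p2, u
6. ~p2, u
7. ~[]~p2, v
8. ~p2, v
9. p2, w
10. ~p2, w
Accessibility: uRu, uRv, uRw, vRv, vRw, wRw
Branch closes: p2 and ~p2 both at w.
Every branch closes (one shown): unsatisfiable in S4, hence also in S5 (every S5-frame is an S4-frame).
T-tableau for the formula:
1. ~([]~p2 -> [][]~p2) & p1, u
2. ~([]~p2 -> [][]~p2), u
3. p1, u
4. []~p2, u
5. ~[][]~p2, u
6. ~p2, u
7. ~[]~p2, v
8. ~p2, v
9. p2, w
Accessibility: uRu, uRv, vRv, vRw, wRw
Complete open branch: satisfiable in T, hence also in K (this T-model is also a K-model).

K, T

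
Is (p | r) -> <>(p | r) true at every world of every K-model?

Tableau for the negation ~((p | r) -> <>(p | r)):
1. ~((p | r) -> <>(p | r)), u
2. p | r, u   [~->-rule on 1]
3. ~<>(p | r), u   [~->-rule on 1]
4. r, u   [|-rule on 2 (branches; this branch)]
The negation has an open branch (countermodel exists).

Invalid (countermodel exists)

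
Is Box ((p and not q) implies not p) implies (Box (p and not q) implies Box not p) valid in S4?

Yes, valid

Tableau for the negation not (Box ((p and not q) implies not p) implies (Box (p and not q) implies Box not p)):
1. not (Box ((p and not q) implies not p) implies (Box (p and not q) implies Box not p)), w0
2. Box ((p and not q) implies not p), w0
3. not (Box (p and not q) implies Box not p), w0
4. Box (p and not q), w0
5. not Box not p, w0
6. (p and not q) implies not p, w0
7. p and not q, w0
8. p, w0
9. not q, w0
10. not (p and not q), w0
11. q, w0
Accessibility: w0Rw0
Branch closes: q and not q both at w0.
Every branch of the negation's tableau closes; the branch above is one of them.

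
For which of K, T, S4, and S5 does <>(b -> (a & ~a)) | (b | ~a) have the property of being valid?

T, S4, S5

K-tableau for the negation ~(<>(b -> (a & ~a)) | (b | ~a)):
1. ~(<>(b -> (a & ~a)) | (b | ~a)), 0
2. ~<>(b -> (a & ~a)), 0
3. ~(b | ~a), 0
4. ~b, 0
5. a, 0
Complete open branch: countermodel on a K-frame, so not valid in K.
T-tableau for the negation ~(<>(b -> (a & ~a)) | (b | ~a)):
1. ~(<>(b -> (a & ~a)) | (b | ~a)), 0
2. ~<>(b -> (a & ~a)), 0
3. ~(b | ~a), 0
4. ~b, 0
5. a, 0
6. ~(b -> (a & ~a)), 0
7. b, 0
8. ~(a & ~a), 0
Accessibility: 0R0
Branch closes: b and ~b both at 0.
Every branch closes (one shown): valid in T, hence also in S4, S5 (every theorem of T is a theorem of S4 and S5).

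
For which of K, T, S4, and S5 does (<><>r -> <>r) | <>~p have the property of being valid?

T-tableau for the negation ~((<><>r -> <>r) | <>~p):
1. ~((<><>r -> <>r) | <>~p), 0
2. ~(<><>r -> <>r), 0
3. ~<>~p, 0
4. <><>r, 0
5. ~<>r, 0
6. p, 0
7. ~r, 0
8. <>r, 1
9. p, 1
10. ~r, 1
11. r, 2
Accessibility: 0R0, 0R1, 1R1, 1R2, 2R2
Complete open branch: countermodel on a T-frame, so not valid in T, nor in K (the same frame is also a K-frame).
S4-tableau for the negation ~((<><>r -> <>r) | <>~p):
1. ~((<><>r -> <>r) | <>~p), 0
2. ~(<><>r -> <>r), 0
3. ~<>~p, 0
4. <><>r, 0
5. ~<>r, 0
6. p, 0
7. ~r, 0
8. <>r, 1
9. p, 1
10. ~r, 1
11. r, 2
12. p, 2
13. ~r, 2
Accessibility: 0R0, 0R1, 0R2, 1R1, 1R2, 2R2
Branch closes: r and ~r both at 2.
Every branch closes (one shown): valid in S4, hence also in S5 (every theorem of S4 is a theorem of S5).

S4, S5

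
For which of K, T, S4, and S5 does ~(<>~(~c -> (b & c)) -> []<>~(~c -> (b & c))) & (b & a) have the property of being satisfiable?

S5-tableau for the formula:
1. ~(<>~(~c -> (b & c)) -> []<>~(~c -> (b & c))) & (b & a), 0
2. ~(<>~(~c -> (b & c)) -> []<>~(~c -> (b & c))), 0
3. b & a, 0
4. <>~(~c -> (b & c)), 0
5. ~[]<>~(~c -> (b & c)), 0
6. b, 0
7. a, 0
8. ~(~c -> (b & c)), 1
9. ~c, 1
10. ~(b & c), 1
11. ~<>~(~c -> (b & c)), 2
12. ~c -> (b & c), 0
13. ~c -> (b & c), 1
14. ~c -> (b & c), 2
15. b & c, 0
16. c, 0
17. b & c, 1
18. b, 1
19. c, 1
Accessibility: 0R0, 0R1, 0R2, 1R0, 1R1, 1R2, 2R0, 2R1, 2R2
Branch closes: c and ~c both at 1.
Every branch closes (one shown): unsatisfiable in S5.
S4-tableau for the formula:
1. ~(<>~(~c -> (b & c)) -> []<>~(~c -> (b & c))) & (b & a), 0
2. ~(<>~(~c -> (b & c)) -> []<>~(~c -> (b & c))), 0
3. b & a, 0
4. <>~(~c -> (b & c)), 0
5. ~[]<>~(~c -> (b & c)), 0
6. b, 0
7. a, 0
8. ~(~c -> (b & c)), 1
9. ~c, 1
10. ~(b & c), 1
11. ~<>~(~c -> (b & c)), 2
12. ~c -> (b & c), 2
13. b & c, 2
14. b, 2
15. c, 2
Accessibility: 0R0, 0R1, 0R2, 1R1, 2R2
Complete open branch: satisfiable in S4, hence also in K, T (this S4-model is also a K-model and a T-model).

K, T, S4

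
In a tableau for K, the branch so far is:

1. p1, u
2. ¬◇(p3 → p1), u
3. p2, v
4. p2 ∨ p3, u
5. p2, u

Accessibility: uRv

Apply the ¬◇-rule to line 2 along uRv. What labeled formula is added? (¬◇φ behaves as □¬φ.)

¬(p3 → p1), v

¬◇φ behaves as □¬φ: propagate the negated body to each accessible world.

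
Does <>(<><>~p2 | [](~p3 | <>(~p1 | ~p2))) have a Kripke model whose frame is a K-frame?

Yes, satisfiable

1. <>(<><>~p2 | [](~p3 | <>(~p1 | ~p2))), u
2. <><>~p2 | [](~p3 | <>(~p1 | ~p2)), v   [<>-rule on 1: fresh world v, uRv]
3. [](~p3 | <>(~p1 | ~p2)), v   [|-rule on 2 (branches; this branch)]
Accessibility: uRv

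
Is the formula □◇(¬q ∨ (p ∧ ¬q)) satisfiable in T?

Yes, satisfiable

1. □◇(¬q ∨ (p ∧ ¬q)), u
2. ◇(¬q ∨ (p ∧ ¬q)), u   [□-rule on 1 via uRu]
3. ¬q ∨ (p ∧ ¬q), v   [◇-rule on 2: fresh world v, uRv]
4. ◇(¬q ∨ (p ∧ ¬q)), v   [□-rule on 1 via uRv]
5. p ∧ ¬q, v   [∨-rule on 3 (branches; this branch)]
6. p, v   [∧-rule on 5]
7. ¬q, v   [∧-rule on 5]
8. ¬q ∨ (p ∧ ¬q), w   [◇-rule on 4: fresh world w, vRw]
9. p ∧ ¬q, w   [∨-rule on 8 (branches; this branch)]
10. p, w   [∧-rule on 9]
11. ¬q, w   [∧-rule on 9]
Accessibility: uRu, uRv, vRv, vRw, wRw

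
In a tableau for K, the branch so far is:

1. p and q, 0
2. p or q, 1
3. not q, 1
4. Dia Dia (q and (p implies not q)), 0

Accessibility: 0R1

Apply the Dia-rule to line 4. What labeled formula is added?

a fresh world 2 with 0R2, and Dia (q and (p implies not q)) at 2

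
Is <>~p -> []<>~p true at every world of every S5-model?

Valid

Tableau for the negation ~(<>~p -> []<>~p):
1. ~(<>~p -> []<>~p), 0
2. <>~p, 0
3. ~[]<>~p, 0
4. ~p, 1
5. ~<>~p, 2
6. p, 0
7. p, 1
Accessibility: 0R0, 0R1, 0R2, 1R0, 1R1, 1R2, 2R0, 2R1, 2R2
Branch closes: p and ~p both at 1.
All branches of the negation close; one closing branch shown above.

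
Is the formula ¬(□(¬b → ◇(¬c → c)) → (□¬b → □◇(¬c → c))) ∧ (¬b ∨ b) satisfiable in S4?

No, unsatisfiable

1. ¬(□(¬b → ◇(¬c → c)) → (□¬b → □◇(¬c → c))) ∧ (¬b ∨ b), 0
2. ¬(□(¬b → ◇(¬c → c)) → (□¬b → □◇(¬c → c))), 0   [∧-rule on 1]
3. ¬b ∨ b, 0   [∧-rule on 1]
4. □(¬b → ◇(¬c → c)), 0   [¬→-rule on 2]
5. ¬(□¬b → □◇(¬c → c)), 0   [¬→-rule on 2]
6. □¬b, 0   [¬→-rule on 5]
7. ¬□◇(¬c → c), 0   [¬→-rule on 5]
8. ¬b → ◇(¬c → c), 0   [□-rule on 4 via 0R0]
9. ¬b, 0   [□-rule on 6 via 0R0]
10. ◇(¬c → c), 0   [→-rule on 8 (branches; this branch)]
11. ¬◇(¬c → c), 1   [¬□-rule on 7: fresh world 1, 0R1]
12. ¬b → ◇(¬c → c), 1   [□-rule on 4 via 0R1]
13. ¬b, 1   [□-rule on 6 via 0R1]
14. ¬(¬c → c), 1   [¬◇-rule on 11 via 1R1]
15. ¬c, 1   [¬→-rule on 14]
16. ◇(¬c → c), 1   [→-rule on 12 (branches; this branch)]
17. ¬c → c, 2   [◇-rule on 10: fresh world 2, 0R2]
18. ¬b → ◇(¬c → c), 2   [□-rule on 4 via 0R2]
19. ¬b, 2   [□-rule on 6 via 0R2]
20. c, 2   [→-rule on 17 (branches; this branch)]
21. ◇(¬c → c), 2   [→-rule on 18 (branches; this branch)]
22. ¬c → c, 3   [◇-rule on 16: fresh world 3, 1R3]
23. ¬b → ◇(¬c → c), 3   [□-rule on 4 via 0R3]
24. ¬b, 3   [□-rule on 6 via 0R3]
25. ¬(¬c → c), 3   [¬◇-rule on 11 via 1R3]
26. ¬c, 3   [¬→-rule on 25]
27. c, 3   [→-rule on 22 (branches; this branch)]
Accessibility: 0R0, 0R1, 0R2, 0R3, 1R1, 1R3, 2R2, 3R3
Branch closes: c and ¬c both at 3.
Every branch closes; the branch above is one of them.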